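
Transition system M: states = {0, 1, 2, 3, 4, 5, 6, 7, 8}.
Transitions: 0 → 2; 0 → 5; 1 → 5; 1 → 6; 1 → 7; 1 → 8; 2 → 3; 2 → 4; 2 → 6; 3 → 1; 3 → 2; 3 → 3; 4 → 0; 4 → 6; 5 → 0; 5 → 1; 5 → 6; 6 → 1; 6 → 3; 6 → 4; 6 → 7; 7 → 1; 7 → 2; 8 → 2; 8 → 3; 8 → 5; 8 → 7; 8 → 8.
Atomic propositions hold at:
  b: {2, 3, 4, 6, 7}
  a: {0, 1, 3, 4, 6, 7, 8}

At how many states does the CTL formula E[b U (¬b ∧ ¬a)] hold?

1

Sat(¬b) = {0, 1, 5, 8}
Sat(¬a) = {2, 5}
Sat(¬b ∧ ¬a) = {5}
E[b U (¬b ∧ ¬a)]: least fixpoint, start Z0 = Sat((¬b ∧ ¬a)) = {5}, add states in Sat(b) with some successor in Z. Already a fixed point.
Sat(E[b U (¬b ∧ ¬a)]) = {5}
|Sat(E[b U (¬b ∧ ¬a)])| = |{5}| = 1.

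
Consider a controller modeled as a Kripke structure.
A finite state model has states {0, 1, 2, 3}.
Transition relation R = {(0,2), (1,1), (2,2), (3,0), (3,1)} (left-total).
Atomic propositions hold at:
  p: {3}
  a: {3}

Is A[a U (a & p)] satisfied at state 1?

Sat(a & p) = {3}
A[a U (a & p)]: least fixpoint, start Z0 = Sat((a & p)) = {3}, add states in Sat(a) with every successor in Z. Already a fixed point.
Sat(A[a U (a & p)]) = {3}
1 ∉ Sat(A[a U (a & p)]) = {3}, so the formula does not hold at 1.

No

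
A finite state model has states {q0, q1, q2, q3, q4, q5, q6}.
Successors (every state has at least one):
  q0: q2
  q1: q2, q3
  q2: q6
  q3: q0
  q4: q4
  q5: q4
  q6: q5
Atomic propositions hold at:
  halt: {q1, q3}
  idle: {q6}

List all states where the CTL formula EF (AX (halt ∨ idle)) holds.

{q0, q1, q2, q3}

Sat(halt ∨ idle) = {q1, q3, q6}
Sat(AX (halt ∨ idle)) = {s : every successor in {q1, q3, q6}} = {q2}
EF (AX (halt ∨ idle)): least fixpoint, start Z0 = {q2}, add states with some successor in Z. Z1 = {q0, q1, q2}; Z2 = {q0, q1, q2, q3}; fixed.
Sat(EF (AX (halt ∨ idle))) = {q0, q1, q2, q3}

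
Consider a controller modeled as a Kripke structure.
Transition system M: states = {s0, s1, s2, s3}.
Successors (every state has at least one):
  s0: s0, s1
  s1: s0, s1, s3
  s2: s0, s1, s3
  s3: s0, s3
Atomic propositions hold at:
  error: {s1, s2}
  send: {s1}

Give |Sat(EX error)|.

Sat(EX error) = {s : some successor in {s1, s2}} = {s0, s1, s2}
|Sat(EX error)| = |{s0, s1, s2}| = 3.

3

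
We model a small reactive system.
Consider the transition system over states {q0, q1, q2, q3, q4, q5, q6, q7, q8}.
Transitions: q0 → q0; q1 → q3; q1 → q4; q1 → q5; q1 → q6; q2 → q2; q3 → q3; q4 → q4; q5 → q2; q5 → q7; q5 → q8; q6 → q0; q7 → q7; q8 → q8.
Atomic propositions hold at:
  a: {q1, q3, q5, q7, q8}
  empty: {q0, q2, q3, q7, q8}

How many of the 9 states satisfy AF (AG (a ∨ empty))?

Sat(a ∨ empty) = {q0, q1, q2, q3, q5, q7, q8}
AG (a ∨ empty): greatest fixpoint, start Z0 = {q0, q1, q2, q3, q5, q7, q8}, keep only states in Sat with every successor in Z. Z1 = {q0, q2, q3, q5, q7, q8}; fixed.
Sat(AG (a ∨ empty)) = {q0, q2, q3, q5, q7, q8}
AF (AG (a ∨ empty)): least fixpoint, start Z0 = {q0, q2, q3, q5, q7, q8}, add states with every successor in Z. Z1 = {q0, q2, q3, q5, q6, q7, q8}; fixed.
Sat(AF (AG (a ∨ empty))) = {q0, q2, q3, q5, q6, q7, q8}
|Sat(AF (AG (a ∨ empty)))| = |{q0, q2, q3, q5, q6, q7, q8}| = 7.

7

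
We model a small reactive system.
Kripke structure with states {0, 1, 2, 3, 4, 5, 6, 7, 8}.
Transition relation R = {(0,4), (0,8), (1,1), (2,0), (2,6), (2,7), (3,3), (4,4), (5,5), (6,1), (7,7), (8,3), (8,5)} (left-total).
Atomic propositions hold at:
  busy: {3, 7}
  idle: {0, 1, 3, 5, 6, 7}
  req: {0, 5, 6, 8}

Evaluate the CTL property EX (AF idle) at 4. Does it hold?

AF idle: least fixpoint, start Z0 = {0, 1, 3, 5, 6, 7}, add states with every successor in Z. Z1 = {0, 1, 2, 3, 5, 6, 7, 8}; fixed.
Sat(AF idle) = {0, 1, 2, 3, 5, 6, 7, 8}
Sat(EX (AF idle)) = {s : some successor in {0, 1, 2, 3, 5, 6, 7, 8}} = {0, 1, 2, 3, 5, 6, 7, 8}
4 ∉ Sat(EX (AF idle)) = {0, 1, 2, 3, 5, 6, 7, 8}, so the formula does not hold at 4.

No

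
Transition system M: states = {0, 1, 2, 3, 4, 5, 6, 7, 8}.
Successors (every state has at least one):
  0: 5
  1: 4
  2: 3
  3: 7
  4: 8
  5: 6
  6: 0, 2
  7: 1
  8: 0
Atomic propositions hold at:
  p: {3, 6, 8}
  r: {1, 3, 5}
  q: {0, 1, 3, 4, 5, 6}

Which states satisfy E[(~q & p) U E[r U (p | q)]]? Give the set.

Sat(~q) = {2, 7, 8}
Sat(~q & p) = {8}
Sat(p | q) = {0, 1, 3, 4, 5, 6, 8}
E[r U (p | q)]: least fixpoint, start Z0 = Sat((p | q)) = {0, 1, 3, 4, 5, 6, 8}, add states in Sat(r) with some successor in Z. Already a fixed point.
Sat(E[r U (p | q)]) = {0, 1, 3, 4, 5, 6, 8}
E[(~q & p) U E[r U (p | q)]]: least fixpoint, start Z0 = Sat(E[r U (p | q)]) = {0, 1, 3, 4, 5, 6, 8}, add states in Sat(~q & p) with some successor in Z. Already a fixed point.
Sat(E[(~q & p) U E[r U (p | q)]]) = {0, 1, 3, 4, 5, 6, 8}

{0, 1, 3, 4, 5, 6, 8}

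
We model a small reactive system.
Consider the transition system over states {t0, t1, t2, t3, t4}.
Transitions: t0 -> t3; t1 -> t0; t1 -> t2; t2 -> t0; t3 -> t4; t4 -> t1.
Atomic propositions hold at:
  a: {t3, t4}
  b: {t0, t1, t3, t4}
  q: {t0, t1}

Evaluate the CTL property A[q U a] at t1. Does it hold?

No

A[q U a]: least fixpoint, start Z0 = Sat(a) = {t3, t4}, add states in Sat(q) with every successor in Z. Z1 = {t0, t3, t4}; fixed.
Sat(A[q U a]) = {t0, t3, t4}
t1 ∉ Sat(A[q U a]) = {t0, t3, t4}, so the formula does not hold at t1.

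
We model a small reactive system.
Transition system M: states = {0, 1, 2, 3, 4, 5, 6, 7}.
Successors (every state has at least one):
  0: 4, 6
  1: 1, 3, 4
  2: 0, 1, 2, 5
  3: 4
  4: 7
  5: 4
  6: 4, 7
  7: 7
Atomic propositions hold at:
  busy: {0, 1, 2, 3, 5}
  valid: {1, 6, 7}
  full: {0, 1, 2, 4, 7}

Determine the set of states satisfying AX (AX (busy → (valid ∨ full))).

Sat(valid ∨ full) = {0, 1, 2, 4, 6, 7}
Sat(busy → (valid ∨ full)) = {0, 1, 2, 4, 6, 7}
Sat(AX (busy → (valid ∨ full))) = {s : every successor in {0, 1, 2, 4, 6, 7}} = {0, 3, 4, 5, 6, 7}
Sat(AX (AX (busy → (valid ∨ full)))) = {s : every successor in {0, 3, 4, 5, 6, 7}} = {0, 3, 4, 5, 6, 7}

{0, 3, 4, 5, 6, 7}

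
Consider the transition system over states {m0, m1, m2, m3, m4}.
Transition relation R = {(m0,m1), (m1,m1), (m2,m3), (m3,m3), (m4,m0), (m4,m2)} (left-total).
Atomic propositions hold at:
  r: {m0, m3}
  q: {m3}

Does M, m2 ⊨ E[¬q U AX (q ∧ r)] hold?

Yes

Sat(¬q) = {m0, m1, m2, m4}
Sat(q ∧ r) = {m3}
Sat(AX (q ∧ r)) = {s : every successor in {m3}} = {m2, m3}
E[¬q U AX (q ∧ r)]: least fixpoint, start Z0 = Sat(AX (q ∧ r)) = {m2, m3}, add states in Sat(¬q) with some successor in Z. Z1 = {m2, m3, m4}; fixed.
Sat(E[¬q U AX (q ∧ r)]) = {m2, m3, m4}
m2 ∈ Sat(E[¬q U AX (q ∧ r)]) = {m2, m3, m4}, so the formula holds at m2.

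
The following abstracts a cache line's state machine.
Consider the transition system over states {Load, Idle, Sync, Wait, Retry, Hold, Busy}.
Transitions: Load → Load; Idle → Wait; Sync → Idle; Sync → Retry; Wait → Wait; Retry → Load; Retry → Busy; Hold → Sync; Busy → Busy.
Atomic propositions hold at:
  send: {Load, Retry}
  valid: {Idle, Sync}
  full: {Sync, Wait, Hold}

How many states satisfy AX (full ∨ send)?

Sat(full ∨ send) = {Load, Sync, Wait, Retry, Hold}
Sat(AX (full ∨ send)) = {s : every successor in {Load, Sync, Wait, Retry, Hold}} = {Load, Idle, Wait, Hold}
|Sat(AX (full ∨ send))| = |{Load, Idle, Wait, Hold}| = 4.

4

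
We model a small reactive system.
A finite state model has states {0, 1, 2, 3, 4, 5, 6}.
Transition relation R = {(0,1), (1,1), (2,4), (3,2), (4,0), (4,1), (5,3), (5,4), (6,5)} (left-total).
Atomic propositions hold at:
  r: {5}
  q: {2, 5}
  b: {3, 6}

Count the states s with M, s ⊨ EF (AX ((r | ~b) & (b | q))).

3

Sat(~b) = {0, 1, 2, 4, 5}
Sat(r | ~b) = {0, 1, 2, 4, 5}
Sat(b | q) = {2, 3, 5, 6}
Sat((r | ~b) & (b | q)) = {2, 5}
Sat(AX ((r | ~b) & (b | q))) = {s : every successor in {2, 5}} = {3, 6}
EF (AX ((r | ~b) & (b | q))): least fixpoint, start Z0 = {3, 6}, add states with some successor in Z. Z1 = {3, 5, 6}; fixed.
Sat(EF (AX ((r | ~b) & (b | q)))) = {3, 5, 6}
|Sat(EF (AX ((r | ~b) & (b | q))))| = |{3, 5, 6}| = 3.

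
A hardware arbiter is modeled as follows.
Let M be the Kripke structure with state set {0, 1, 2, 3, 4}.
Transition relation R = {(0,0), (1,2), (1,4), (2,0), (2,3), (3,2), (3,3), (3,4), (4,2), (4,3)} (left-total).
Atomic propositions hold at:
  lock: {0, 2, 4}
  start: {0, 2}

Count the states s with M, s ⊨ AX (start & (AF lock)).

1

AF lock: least fixpoint, start Z0 = {0, 2, 4}, add states with every successor in Z. Z1 = {0, 1, 2, 4}; fixed.
Sat(AF lock) = {0, 1, 2, 4}
Sat(start & (AF lock)) = {0, 2}
Sat(AX (start & (AF lock))) = {s : every successor in {0, 2}} = {0}
|Sat(AX (start & (AF lock)))| = |{0}| = 1.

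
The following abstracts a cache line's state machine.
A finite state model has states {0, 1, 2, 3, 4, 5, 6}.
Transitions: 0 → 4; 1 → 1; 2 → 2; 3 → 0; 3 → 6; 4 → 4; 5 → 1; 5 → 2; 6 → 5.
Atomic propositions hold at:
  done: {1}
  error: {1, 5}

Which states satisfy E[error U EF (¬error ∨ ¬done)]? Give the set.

{0, 2, 3, 4, 5, 6}

Sat(¬error) = {0, 2, 3, 4, 6}
Sat(¬done) = {0, 2, 3, 4, 5, 6}
Sat(¬error ∨ ¬done) = {0, 2, 3, 4, 5, 6}
EF (¬error ∨ ¬done): least fixpoint, start Z0 = {0, 2, 3, 4, 5, 6}, add states with some successor in Z. Already a fixed point.
Sat(EF (¬error ∨ ¬done)) = {0, 2, 3, 4, 5, 6}
E[error U EF (¬error ∨ ¬done)]: least fixpoint, start Z0 = Sat(EF (¬error ∨ ¬done)) = {0, 2, 3, 4, 5, 6}, add states in Sat(error) with some successor in Z. Already a fixed point.
Sat(E[error U EF (¬error ∨ ¬done)]) = {0, 2, 3, 4, 5, 6}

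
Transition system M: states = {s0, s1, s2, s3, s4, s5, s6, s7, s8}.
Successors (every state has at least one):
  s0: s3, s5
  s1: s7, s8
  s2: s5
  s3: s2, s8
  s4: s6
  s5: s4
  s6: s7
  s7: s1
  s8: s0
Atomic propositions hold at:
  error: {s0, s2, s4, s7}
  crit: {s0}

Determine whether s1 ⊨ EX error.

Sat(EX error) = {s : some successor in {s0, s2, s4, s7}} = {s1, s3, s5, s6, s8}
s1 ∈ Sat(EX error) = {s1, s3, s5, s6, s8}, so the formula holds at s1.

Yes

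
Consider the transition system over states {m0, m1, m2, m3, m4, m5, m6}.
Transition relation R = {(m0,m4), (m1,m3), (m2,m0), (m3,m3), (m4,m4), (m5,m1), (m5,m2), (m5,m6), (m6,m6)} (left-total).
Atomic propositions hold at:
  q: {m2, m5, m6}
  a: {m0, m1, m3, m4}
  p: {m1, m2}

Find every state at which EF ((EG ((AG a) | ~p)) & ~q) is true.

AG a: greatest fixpoint, start Z0 = {m0, m1, m3, m4}, keep only states in Sat with every successor in Z. Already a fixed point.
Sat(AG a) = {m0, m1, m3, m4}
Sat(~p) = {m0, m3, m4, m5, m6}
Sat((AG a) | ~p) = {m0, m1, m3, m4, m5, m6}
EG ((AG a) | ~p): greatest fixpoint, start Z0 = {m0, m1, m3, m4, m5, m6}, keep only states in Sat with some successor in Z. Already a fixed point.
Sat(EG ((AG a) | ~p)) = {m0, m1, m3, m4, m5, m6}
Sat(~q) = {m0, m1, m3, m4}
Sat((EG ((AG a) | ~p)) & ~q) = {m0, m1, m3, m4}
EF ((EG ((AG a) | ~p)) & ~q): least fixpoint, start Z0 = {m0, m1, m3, m4}, add states with some successor in Z. Z1 = {m0, m1, m2, m3, m4, m5}; fixed.
Sat(EF ((EG ((AG a) | ~p)) & ~q)) = {m0, m1, m2, m3, m4, m5}

{m0, m1, m2, m3, m4, m5}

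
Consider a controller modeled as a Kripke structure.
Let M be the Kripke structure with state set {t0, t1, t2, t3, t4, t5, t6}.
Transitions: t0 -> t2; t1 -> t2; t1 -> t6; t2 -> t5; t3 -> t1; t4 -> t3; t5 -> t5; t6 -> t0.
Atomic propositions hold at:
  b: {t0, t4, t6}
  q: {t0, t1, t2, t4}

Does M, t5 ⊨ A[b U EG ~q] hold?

Yes

Sat(~q) = {t3, t5, t6}
EG ~q: greatest fixpoint, start Z0 = {t3, t5, t6}, keep only states in Sat with some successor in Z. Z1 = {t5}; fixed.
Sat(EG ~q) = {t5}
A[b U EG ~q]: least fixpoint, start Z0 = Sat(EG ~q) = {t5}, add states in Sat(b) with every successor in Z. Already a fixed point.
Sat(A[b U EG ~q]) = {t5}
t5 ∈ Sat(A[b U EG ~q]) = {t5}, so the formula holds at t5.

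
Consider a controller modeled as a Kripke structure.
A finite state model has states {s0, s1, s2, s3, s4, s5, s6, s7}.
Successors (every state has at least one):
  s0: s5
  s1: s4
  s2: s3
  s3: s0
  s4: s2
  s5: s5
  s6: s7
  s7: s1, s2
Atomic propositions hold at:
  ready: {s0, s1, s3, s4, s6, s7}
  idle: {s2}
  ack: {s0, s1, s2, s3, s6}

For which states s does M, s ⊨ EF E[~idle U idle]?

{s1, s2, s4, s6, s7}

Sat(~idle) = {s0, s1, s3, s4, s5, s6, s7}
E[~idle U idle]: least fixpoint, start Z0 = Sat(idle) = {s2}, add states in Sat(~idle) with some successor in Z. Z1 = {s2, s4, s7}; Z2 = {s1, s2, s4, s6, s7}; fixed.
Sat(E[~idle U idle]) = {s1, s2, s4, s6, s7}
EF E[~idle U idle]: least fixpoint, start Z0 = {s1, s2, s4, s6, s7}, add states with some successor in Z. Already a fixed point.
Sat(EF E[~idle U idle]) = {s1, s2, s4, s6, s7}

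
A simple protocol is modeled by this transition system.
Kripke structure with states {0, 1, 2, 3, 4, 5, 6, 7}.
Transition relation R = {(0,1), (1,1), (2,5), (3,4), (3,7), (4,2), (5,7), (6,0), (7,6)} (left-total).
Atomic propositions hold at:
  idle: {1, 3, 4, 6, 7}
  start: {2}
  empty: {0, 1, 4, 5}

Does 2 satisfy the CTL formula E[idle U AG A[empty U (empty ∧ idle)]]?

No

Sat(empty ∧ idle) = {1, 4}
A[empty U (empty ∧ idle)]: least fixpoint, start Z0 = Sat((empty ∧ idle)) = {1, 4}, add states in Sat(empty) with every successor in Z. Z1 = {0, 1, 4}; fixed.
Sat(A[empty U (empty ∧ idle)]) = {0, 1, 4}
AG A[empty U (empty ∧ idle)]: greatest fixpoint, start Z0 = {0, 1, 4}, keep only states in Sat with every successor in Z. Z1 = {0, 1}; fixed.
Sat(AG A[empty U (empty ∧ idle)]) = {0, 1}
E[idle U AG A[empty U (empty ∧ idle)]]: least fixpoint, start Z0 = Sat(AG A[empty U (empty ∧ idle)]) = {0, 1}, add states in Sat(idle) with some successor in Z. Z1 = {0, 1, 6}; Z2 = {0, 1, 6, 7}; Z3 = {0, 1, 3, 6, 7}; fixed.
Sat(E[idle U AG A[empty U (empty ∧ idle)]]) = {0, 1, 3, 6, 7}
2 ∉ Sat(E[idle U AG A[empty U (empty ∧ idle)]]) = {0, 1, 3, 6, 7}, so the formula does not hold at 2.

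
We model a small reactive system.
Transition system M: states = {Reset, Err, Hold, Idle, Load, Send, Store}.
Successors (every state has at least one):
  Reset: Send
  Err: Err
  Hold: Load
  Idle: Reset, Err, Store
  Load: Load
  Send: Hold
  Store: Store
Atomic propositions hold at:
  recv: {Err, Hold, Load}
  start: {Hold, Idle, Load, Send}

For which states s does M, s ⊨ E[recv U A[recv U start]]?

{Hold, Idle, Load, Send}

A[recv U start]: least fixpoint, start Z0 = Sat(start) = {Hold, Idle, Load, Send}, add states in Sat(recv) with every successor in Z. Already a fixed point.
Sat(A[recv U start]) = {Hold, Idle, Load, Send}
E[recv U A[recv U start]]: least fixpoint, start Z0 = Sat(A[recv U start]) = {Hold, Idle, Load, Send}, add states in Sat(recv) with some successor in Z. Already a fixed point.
Sat(E[recv U A[recv U start]]) = {Hold, Idle, Load, Send}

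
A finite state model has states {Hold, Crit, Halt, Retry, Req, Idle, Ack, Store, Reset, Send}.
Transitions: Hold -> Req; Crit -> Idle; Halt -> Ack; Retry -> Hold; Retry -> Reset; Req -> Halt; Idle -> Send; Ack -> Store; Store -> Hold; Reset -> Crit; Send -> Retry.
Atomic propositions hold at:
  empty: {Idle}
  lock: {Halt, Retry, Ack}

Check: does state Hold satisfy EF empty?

EF empty: least fixpoint, start Z0 = {Idle}, add states with some successor in Z. Z1 = {Crit, Idle}; Z2 = {Crit, Idle, Reset}; Z3 = {Crit, Retry, Idle, Reset}; Z4 = {Crit, Retry, Idle, Reset, Send}; fixed.
Sat(EF empty) = {Crit, Retry, Idle, Reset, Send}
Hold ∉ Sat(EF empty) = {Crit, Retry, Idle, Reset, Send}, so the formula does not hold at Hold.

No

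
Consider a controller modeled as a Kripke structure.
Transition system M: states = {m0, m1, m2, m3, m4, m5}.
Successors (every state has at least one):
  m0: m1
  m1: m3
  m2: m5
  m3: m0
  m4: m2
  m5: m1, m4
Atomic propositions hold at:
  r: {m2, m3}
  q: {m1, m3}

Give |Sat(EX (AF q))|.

4

AF q: least fixpoint, start Z0 = {m1, m3}, add states with every successor in Z. Z1 = {m0, m1, m3}; fixed.
Sat(AF q) = {m0, m1, m3}
Sat(EX (AF q)) = {s : some successor in {m0, m1, m3}} = {m0, m1, m3, m5}
|Sat(EX (AF q))| = |{m0, m1, m3, m5}| = 4.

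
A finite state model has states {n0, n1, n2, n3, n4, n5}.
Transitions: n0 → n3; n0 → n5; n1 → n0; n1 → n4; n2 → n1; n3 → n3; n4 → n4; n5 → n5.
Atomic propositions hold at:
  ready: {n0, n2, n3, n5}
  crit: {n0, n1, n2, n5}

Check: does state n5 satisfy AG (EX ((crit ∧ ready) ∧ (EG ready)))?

Sat(crit ∧ ready) = {n0, n2, n5}
EG ready: greatest fixpoint, start Z0 = {n0, n2, n3, n5}, keep only states in Sat with some successor in Z. Z1 = {n0, n3, n5}; fixed.
Sat(EG ready) = {n0, n3, n5}
Sat((crit ∧ ready) ∧ (EG ready)) = {n0, n5}
Sat(EX ((crit ∧ ready) ∧ (EG ready))) = {s : some successor in {n0, n5}} = {n0, n1, n5}
AG (EX ((crit ∧ ready) ∧ (EG ready))): greatest fixpoint, start Z0 = {n0, n1, n5}, keep only states in Sat with every successor in Z. Z1 = {n5}; fixed.
Sat(AG (EX ((crit ∧ ready) ∧ (EG ready)))) = {n5}
n5 ∈ Sat(AG (EX ((crit ∧ ready) ∧ (EG ready)))) = {n5}, so the formula holds at n5.

Yes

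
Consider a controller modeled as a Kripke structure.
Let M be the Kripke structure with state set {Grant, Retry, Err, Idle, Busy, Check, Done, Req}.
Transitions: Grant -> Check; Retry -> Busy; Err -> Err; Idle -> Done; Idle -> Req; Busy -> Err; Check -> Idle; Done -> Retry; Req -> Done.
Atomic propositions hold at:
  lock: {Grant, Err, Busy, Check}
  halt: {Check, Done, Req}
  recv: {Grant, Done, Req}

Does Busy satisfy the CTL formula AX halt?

Sat(AX halt) = {s : every successor in {Check, Done, Req}} = {Grant, Idle, Req}
Busy ∉ Sat(AX halt) = {Grant, Idle, Req}, so the formula does not hold at Busy.

No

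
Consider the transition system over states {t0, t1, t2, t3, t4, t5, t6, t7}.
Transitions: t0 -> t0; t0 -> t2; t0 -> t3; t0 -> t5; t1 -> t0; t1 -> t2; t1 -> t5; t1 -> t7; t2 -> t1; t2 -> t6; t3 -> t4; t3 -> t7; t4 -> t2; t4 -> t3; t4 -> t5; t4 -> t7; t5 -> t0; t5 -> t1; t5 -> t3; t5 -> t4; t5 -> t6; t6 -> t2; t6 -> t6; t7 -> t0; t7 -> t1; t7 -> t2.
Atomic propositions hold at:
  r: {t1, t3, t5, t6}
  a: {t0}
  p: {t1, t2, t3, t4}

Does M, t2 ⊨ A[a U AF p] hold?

AF p: least fixpoint, start Z0 = {t1, t2, t3, t4}, add states with every successor in Z. Already a fixed point.
Sat(AF p) = {t1, t2, t3, t4}
A[a U AF p]: least fixpoint, start Z0 = Sat(AF p) = {t1, t2, t3, t4}, add states in Sat(a) with every successor in Z. Already a fixed point.
Sat(A[a U AF p]) = {t1, t2, t3, t4}
t2 ∈ Sat(A[a U AF p]) = {t1, t2, t3, t4}, so the formula holds at t2.

Yes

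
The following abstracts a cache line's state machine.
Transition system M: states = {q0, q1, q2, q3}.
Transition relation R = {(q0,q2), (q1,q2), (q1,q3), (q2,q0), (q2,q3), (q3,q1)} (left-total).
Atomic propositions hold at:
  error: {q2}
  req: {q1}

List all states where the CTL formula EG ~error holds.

Sat(~error) = {q0, q1, q3}
EG ~error: greatest fixpoint, start Z0 = {q0, q1, q3}, keep only states in Sat with some successor in Z. Z1 = {q1, q3}; fixed.
Sat(EG ~error) = {q1, q3}

{q1, q3}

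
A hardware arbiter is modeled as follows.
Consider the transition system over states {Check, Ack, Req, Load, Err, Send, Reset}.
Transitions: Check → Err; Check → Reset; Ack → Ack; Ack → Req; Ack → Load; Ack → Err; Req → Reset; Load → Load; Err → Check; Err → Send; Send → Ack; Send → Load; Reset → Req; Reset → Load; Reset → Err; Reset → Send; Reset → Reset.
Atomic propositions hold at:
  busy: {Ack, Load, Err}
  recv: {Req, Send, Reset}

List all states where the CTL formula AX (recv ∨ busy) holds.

Sat(recv ∨ busy) = {Ack, Req, Load, Err, Send, Reset}
Sat(AX (recv ∨ busy)) = {s : every successor in {Ack, Req, Load, Err, Send, Reset}} = {Check, Ack, Req, Load, Send, Reset}

{Check, Ack, Req, Load, Send, Reset}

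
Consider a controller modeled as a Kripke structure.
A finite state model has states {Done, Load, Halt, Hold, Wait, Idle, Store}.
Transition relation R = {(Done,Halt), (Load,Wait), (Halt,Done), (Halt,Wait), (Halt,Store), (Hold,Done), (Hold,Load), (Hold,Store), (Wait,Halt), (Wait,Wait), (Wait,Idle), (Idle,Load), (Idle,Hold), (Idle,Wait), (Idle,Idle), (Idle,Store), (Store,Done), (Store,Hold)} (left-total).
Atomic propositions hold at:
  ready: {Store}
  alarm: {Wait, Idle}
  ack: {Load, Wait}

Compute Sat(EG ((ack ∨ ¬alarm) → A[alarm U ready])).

Sat(¬alarm) = {Done, Load, Halt, Hold, Store}
Sat(ack ∨ ¬alarm) = {Done, Load, Halt, Hold, Wait, Store}
A[alarm U ready]: least fixpoint, start Z0 = Sat(ready) = {Store}, add states in Sat(alarm) with every successor in Z. Already a fixed point.
Sat(A[alarm U ready]) = {Store}
Sat((ack ∨ ¬alarm) → A[alarm U ready]) = {Idle, Store}
EG ((ack ∨ ¬alarm) → A[alarm U ready]): greatest fixpoint, start Z0 = {Idle, Store}, keep only states in Sat with some successor in Z. Z1 = {Idle}; fixed.
Sat(EG ((ack ∨ ¬alarm) → A[alarm U ready])) = {Idle}

{Idle}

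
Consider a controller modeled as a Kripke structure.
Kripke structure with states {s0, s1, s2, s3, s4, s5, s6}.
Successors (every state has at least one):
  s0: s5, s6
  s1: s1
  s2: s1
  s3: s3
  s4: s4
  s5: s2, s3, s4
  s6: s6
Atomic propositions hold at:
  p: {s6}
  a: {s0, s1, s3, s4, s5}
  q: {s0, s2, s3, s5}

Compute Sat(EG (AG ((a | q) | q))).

Sat(a | q) = {s0, s1, s2, s3, s4, s5}
Sat((a | q) | q) = {s0, s1, s2, s3, s4, s5}
AG ((a | q) | q): greatest fixpoint, start Z0 = {s0, s1, s2, s3, s4, s5}, keep only states in Sat with every successor in Z. Z1 = {s1, s2, s3, s4, s5}; fixed.
Sat(AG ((a | q) | q)) = {s1, s2, s3, s4, s5}
EG (AG ((a | q) | q)): greatest fixpoint, start Z0 = {s1, s2, s3, s4, s5}, keep only states in Sat with some successor in Z. Already a fixed point.
Sat(EG (AG ((a | q) | q))) = {s1, s2, s3, s4, s5}

{s1, s2, s3, s4, s5}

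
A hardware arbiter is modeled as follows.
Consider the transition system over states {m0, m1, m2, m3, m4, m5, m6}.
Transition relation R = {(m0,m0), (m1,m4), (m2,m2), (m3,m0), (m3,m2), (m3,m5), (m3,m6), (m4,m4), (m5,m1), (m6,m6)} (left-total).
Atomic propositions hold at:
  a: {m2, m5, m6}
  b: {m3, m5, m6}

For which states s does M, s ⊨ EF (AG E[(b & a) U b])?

{m3, m6}

Sat(b & a) = {m5, m6}
E[(b & a) U b]: least fixpoint, start Z0 = Sat(b) = {m3, m5, m6}, add states in Sat(b & a) with some successor in Z. Already a fixed point.
Sat(E[(b & a) U b]) = {m3, m5, m6}
AG E[(b & a) U b]: greatest fixpoint, start Z0 = {m3, m5, m6}, keep only states in Sat with every successor in Z. Z1 = {m6}; fixed.
Sat(AG E[(b & a) U b]) = {m6}
EF (AG E[(b & a) U b]): least fixpoint, start Z0 = {m6}, add states with some successor in Z. Z1 = {m3, m6}; fixed.
Sat(EF (AG E[(b & a) U b])) = {m3, m6}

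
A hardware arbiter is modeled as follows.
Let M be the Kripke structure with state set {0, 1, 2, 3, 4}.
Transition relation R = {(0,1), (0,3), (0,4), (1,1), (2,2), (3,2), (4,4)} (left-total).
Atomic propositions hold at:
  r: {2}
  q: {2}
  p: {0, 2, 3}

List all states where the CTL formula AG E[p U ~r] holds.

Sat(~r) = {0, 1, 3, 4}
E[p U ~r]: least fixpoint, start Z0 = Sat(~r) = {0, 1, 3, 4}, add states in Sat(p) with some successor in Z. Already a fixed point.
Sat(E[p U ~r]) = {0, 1, 3, 4}
AG E[p U ~r]: greatest fixpoint, start Z0 = {0, 1, 3, 4}, keep only states in Sat with every successor in Z. Z1 = {0, 1, 4}; Z2 = {1, 4}; fixed.
Sat(AG E[p U ~r]) = {1, 4}

{1, 4}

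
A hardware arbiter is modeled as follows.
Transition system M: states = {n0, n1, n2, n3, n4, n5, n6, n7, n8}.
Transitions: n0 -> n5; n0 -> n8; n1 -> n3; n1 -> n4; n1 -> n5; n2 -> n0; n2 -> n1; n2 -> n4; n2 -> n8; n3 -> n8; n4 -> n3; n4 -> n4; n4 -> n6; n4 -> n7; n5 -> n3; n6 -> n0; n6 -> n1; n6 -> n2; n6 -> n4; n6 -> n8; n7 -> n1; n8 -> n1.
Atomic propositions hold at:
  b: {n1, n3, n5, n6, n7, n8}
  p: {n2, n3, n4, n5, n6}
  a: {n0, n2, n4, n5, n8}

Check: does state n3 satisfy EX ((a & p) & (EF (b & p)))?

No

Sat(a & p) = {n2, n4, n5}
Sat(b & p) = {n3, n5, n6}
EF (b & p): least fixpoint, start Z0 = {n3, n5, n6}, add states with some successor in Z. Z1 = {n0, n1, n3, n4, n5, n6}; Z2 = {n0, n1, n2, n3, n4, n5, n6, n7, n8}; fixed.
Sat(EF (b & p)) = {n0, n1, n2, n3, n4, n5, n6, n7, n8}
Sat((a & p) & (EF (b & p))) = {n2, n4, n5}
Sat(EX ((a & p) & (EF (b & p)))) = {s : some successor in {n2, n4, n5}} = {n0, n1, n2, n4, n6}
n3 ∉ Sat(EX ((a & p) & (EF (b & p)))) = {n0, n1, n2, n4, n6}, so the formula does not hold at n3.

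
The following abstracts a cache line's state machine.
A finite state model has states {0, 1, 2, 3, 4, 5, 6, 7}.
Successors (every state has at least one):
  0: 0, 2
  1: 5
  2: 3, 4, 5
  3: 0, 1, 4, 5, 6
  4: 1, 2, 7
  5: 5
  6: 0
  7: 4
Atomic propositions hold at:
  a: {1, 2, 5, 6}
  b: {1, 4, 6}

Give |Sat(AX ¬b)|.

Sat(¬b) = {0, 2, 3, 5, 7}
Sat(AX ¬b) = {s : every successor in {0, 2, 3, 5, 7}} = {0, 1, 5, 6}
|Sat(AX ¬b)| = |{0, 1, 5, 6}| = 4.

4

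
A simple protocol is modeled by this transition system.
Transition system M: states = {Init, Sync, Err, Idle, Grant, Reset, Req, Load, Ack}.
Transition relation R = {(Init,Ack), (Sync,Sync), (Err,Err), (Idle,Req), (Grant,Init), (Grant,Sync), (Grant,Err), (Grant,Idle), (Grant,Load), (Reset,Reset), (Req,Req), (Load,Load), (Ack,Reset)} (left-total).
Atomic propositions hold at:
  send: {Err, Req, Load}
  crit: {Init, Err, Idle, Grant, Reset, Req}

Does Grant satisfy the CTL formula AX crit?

No

Sat(AX crit) = {s : every successor in {Init, Err, Idle, Grant, Reset, Req}} = {Err, Idle, Reset, Req, Ack}
Grant ∉ Sat(AX crit) = {Err, Idle, Reset, Req, Ack}, so the formula does not hold at Grant.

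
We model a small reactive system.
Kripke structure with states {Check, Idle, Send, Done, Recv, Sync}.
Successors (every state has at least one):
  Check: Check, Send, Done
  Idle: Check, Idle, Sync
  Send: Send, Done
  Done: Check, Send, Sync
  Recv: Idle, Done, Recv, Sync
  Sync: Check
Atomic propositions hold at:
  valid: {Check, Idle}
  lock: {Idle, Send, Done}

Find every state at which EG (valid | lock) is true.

{Check, Idle, Send, Done}

Sat(valid | lock) = {Check, Idle, Send, Done}
EG (valid | lock): greatest fixpoint, start Z0 = {Check, Idle, Send, Done}, keep only states in Sat with some successor in Z. Already a fixed point.
Sat(EG (valid | lock)) = {Check, Idle, Send, Done}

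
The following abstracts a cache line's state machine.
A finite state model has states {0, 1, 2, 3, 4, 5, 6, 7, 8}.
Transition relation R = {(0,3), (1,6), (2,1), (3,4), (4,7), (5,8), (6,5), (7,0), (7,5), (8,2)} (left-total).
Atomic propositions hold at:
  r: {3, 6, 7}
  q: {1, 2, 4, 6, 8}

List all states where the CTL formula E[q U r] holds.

{1, 2, 3, 4, 6, 7, 8}

E[q U r]: least fixpoint, start Z0 = Sat(r) = {3, 6, 7}, add states in Sat(q) with some successor in Z. Z1 = {1, 3, 4, 6, 7}; Z2 = {1, 2, 3, 4, 6, 7}; Z3 = {1, 2, 3, 4, 6, 7, 8}; fixed.
Sat(E[q U r]) = {1, 2, 3, 4, 6, 7, 8}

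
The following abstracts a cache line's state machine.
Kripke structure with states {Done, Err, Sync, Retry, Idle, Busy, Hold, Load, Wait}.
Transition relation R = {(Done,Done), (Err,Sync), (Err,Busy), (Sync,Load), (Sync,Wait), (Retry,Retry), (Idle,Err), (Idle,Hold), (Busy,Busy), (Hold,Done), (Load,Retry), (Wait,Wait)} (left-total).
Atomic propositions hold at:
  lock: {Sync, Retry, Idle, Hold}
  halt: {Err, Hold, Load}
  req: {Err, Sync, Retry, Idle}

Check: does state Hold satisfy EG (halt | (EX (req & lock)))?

Sat(req & lock) = {Sync, Retry, Idle}
Sat(EX (req & lock)) = {s : some successor in {Sync, Retry, Idle}} = {Err, Retry, Load}
Sat(halt | (EX (req & lock))) = {Err, Retry, Hold, Load}
EG (halt | (EX (req & lock))): greatest fixpoint, start Z0 = {Err, Retry, Hold, Load}, keep only states in Sat with some successor in Z. Z1 = {Retry, Load}; fixed.
Sat(EG (halt | (EX (req & lock)))) = {Retry, Load}
Hold ∉ Sat(EG (halt | (EX (req & lock)))) = {Retry, Load}, so the formula does not hold at Hold.

No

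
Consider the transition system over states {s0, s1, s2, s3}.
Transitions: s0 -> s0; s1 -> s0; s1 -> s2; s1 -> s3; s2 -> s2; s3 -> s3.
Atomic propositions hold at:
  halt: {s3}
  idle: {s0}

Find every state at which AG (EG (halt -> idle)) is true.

{s0, s2}

Sat(halt -> idle) = {s0, s1, s2}
EG (halt -> idle): greatest fixpoint, start Z0 = {s0, s1, s2}, keep only states in Sat with some successor in Z. Already a fixed point.
Sat(EG (halt -> idle)) = {s0, s1, s2}
AG (EG (halt -> idle)): greatest fixpoint, start Z0 = {s0, s1, s2}, keep only states in Sat with every successor in Z. Z1 = {s0, s2}; fixed.
Sat(AG (EG (halt -> idle))) = {s0, s2}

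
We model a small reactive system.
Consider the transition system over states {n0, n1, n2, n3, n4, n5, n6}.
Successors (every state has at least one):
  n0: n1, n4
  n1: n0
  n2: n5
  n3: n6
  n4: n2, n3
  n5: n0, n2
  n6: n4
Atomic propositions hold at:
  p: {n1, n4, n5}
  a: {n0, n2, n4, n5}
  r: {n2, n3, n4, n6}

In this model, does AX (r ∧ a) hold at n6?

Yes

Sat(r ∧ a) = {n2, n4}
Sat(AX (r ∧ a)) = {s : every successor in {n2, n4}} = {n6}
n6 ∈ Sat(AX (r ∧ a)) = {n6}, so the formula holds at n6.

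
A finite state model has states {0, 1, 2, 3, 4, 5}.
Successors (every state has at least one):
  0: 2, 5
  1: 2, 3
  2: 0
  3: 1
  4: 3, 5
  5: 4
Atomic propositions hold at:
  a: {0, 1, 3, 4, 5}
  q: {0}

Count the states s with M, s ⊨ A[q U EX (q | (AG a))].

1

AG a: greatest fixpoint, start Z0 = {0, 1, 3, 4, 5}, keep only states in Sat with every successor in Z. Z1 = {3, 4, 5}; Z2 = {4, 5}; Z3 = {5}; Z4 = ∅; fixed.
Sat(AG a) = ∅
Sat(q | (AG a)) = {0}
Sat(EX (q | (AG a))) = {s : some successor in {0}} = {2}
A[q U EX (q | (AG a))]: least fixpoint, start Z0 = Sat(EX (q | (AG a))) = {2}, add states in Sat(q) with every successor in Z. Already a fixed point.
Sat(A[q U EX (q | (AG a))]) = {2}
|Sat(A[q U EX (q | (AG a))])| = |{2}| = 1.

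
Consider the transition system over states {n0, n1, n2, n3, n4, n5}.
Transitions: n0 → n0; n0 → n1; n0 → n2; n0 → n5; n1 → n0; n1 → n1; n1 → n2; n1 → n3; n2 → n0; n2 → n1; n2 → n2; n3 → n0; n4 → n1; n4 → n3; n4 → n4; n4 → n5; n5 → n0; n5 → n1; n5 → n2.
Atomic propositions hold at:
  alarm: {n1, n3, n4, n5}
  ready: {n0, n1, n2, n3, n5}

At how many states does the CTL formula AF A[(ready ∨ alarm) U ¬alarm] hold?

3

Sat(ready ∨ alarm) = {n0, n1, n2, n3, n4, n5}
Sat(¬alarm) = {n0, n2}
A[(ready ∨ alarm) U ¬alarm]: least fixpoint, start Z0 = Sat(¬alarm) = {n0, n2}, add states in Sat(ready ∨ alarm) with every successor in Z. Z1 = {n0, n2, n3}; fixed.
Sat(A[(ready ∨ alarm) U ¬alarm]) = {n0, n2, n3}
AF A[(ready ∨ alarm) U ¬alarm]: least fixpoint, start Z0 = {n0, n2, n3}, add states with every successor in Z. Already a fixed point.
Sat(AF A[(ready ∨ alarm) U ¬alarm]) = {n0, n2, n3}
|Sat(AF A[(ready ∨ alarm) U ¬alarm])| = |{n0, n2, n3}| = 3.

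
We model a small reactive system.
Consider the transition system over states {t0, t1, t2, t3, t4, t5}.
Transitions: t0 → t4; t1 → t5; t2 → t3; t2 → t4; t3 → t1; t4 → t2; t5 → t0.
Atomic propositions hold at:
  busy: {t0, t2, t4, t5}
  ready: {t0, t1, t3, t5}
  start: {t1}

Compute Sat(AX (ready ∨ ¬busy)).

{t1, t3, t5}

Sat(¬busy) = {t1, t3}
Sat(ready ∨ ¬busy) = {t0, t1, t3, t5}
Sat(AX (ready ∨ ¬busy)) = {s : every successor in {t0, t1, t3, t5}} = {t1, t3, t5}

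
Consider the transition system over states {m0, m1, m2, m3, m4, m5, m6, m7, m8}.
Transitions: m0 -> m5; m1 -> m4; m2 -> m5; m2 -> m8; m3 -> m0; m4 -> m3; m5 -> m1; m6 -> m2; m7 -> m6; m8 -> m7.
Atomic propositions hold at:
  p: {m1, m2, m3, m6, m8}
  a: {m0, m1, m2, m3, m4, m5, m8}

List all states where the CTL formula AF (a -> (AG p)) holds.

AG p: greatest fixpoint, start Z0 = {m1, m2, m3, m6, m8}, keep only states in Sat with every successor in Z. Z1 = {m6}; Z2 = ∅; fixed.
Sat(AG p) = ∅
Sat(a -> (AG p)) = {m6, m7}
AF (a -> (AG p)): least fixpoint, start Z0 = {m6, m7}, add states with every successor in Z. Z1 = {m6, m7, m8}; fixed.
Sat(AF (a -> (AG p))) = {m6, m7, m8}

{m6, m7, m8}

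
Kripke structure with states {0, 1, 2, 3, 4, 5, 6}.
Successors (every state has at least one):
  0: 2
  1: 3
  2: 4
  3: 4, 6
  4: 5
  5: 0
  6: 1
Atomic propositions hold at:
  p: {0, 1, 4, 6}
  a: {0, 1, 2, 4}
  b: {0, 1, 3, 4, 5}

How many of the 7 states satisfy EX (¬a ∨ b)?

6

Sat(¬a) = {3, 5, 6}
Sat(¬a ∨ b) = {0, 1, 3, 4, 5, 6}
Sat(EX (¬a ∨ b)) = {s : some successor in {0, 1, 3, 4, 5, 6}} = {1, 2, 3, 4, 5, 6}
|Sat(EX (¬a ∨ b))| = |{1, 2, 3, 4, 5, 6}| = 6.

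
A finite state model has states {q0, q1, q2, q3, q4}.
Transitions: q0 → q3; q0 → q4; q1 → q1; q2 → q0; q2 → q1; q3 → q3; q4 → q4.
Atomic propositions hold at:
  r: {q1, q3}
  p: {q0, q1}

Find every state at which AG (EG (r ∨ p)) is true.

Sat(r ∨ p) = {q0, q1, q3}
EG (r ∨ p): greatest fixpoint, start Z0 = {q0, q1, q3}, keep only states in Sat with some successor in Z. Already a fixed point.
Sat(EG (r ∨ p)) = {q0, q1, q3}
AG (EG (r ∨ p)): greatest fixpoint, start Z0 = {q0, q1, q3}, keep only states in Sat with every successor in Z. Z1 = {q1, q3}; fixed.
Sat(AG (EG (r ∨ p))) = {q1, q3}

{q1, q3}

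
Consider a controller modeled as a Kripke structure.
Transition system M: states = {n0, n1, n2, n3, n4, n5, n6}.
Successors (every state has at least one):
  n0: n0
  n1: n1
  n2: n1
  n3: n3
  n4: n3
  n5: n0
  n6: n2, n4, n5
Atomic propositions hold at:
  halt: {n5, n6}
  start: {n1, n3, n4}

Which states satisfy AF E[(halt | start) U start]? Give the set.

Sat(halt | start) = {n1, n3, n4, n5, n6}
E[(halt | start) U start]: least fixpoint, start Z0 = Sat(start) = {n1, n3, n4}, add states in Sat(halt | start) with some successor in Z. Z1 = {n1, n3, n4, n6}; fixed.
Sat(E[(halt | start) U start]) = {n1, n3, n4, n6}
AF E[(halt | start) U start]: least fixpoint, start Z0 = {n1, n3, n4, n6}, add states with every successor in Z. Z1 = {n1, n2, n3, n4, n6}; fixed.
Sat(AF E[(halt | start) U start]) = {n1, n2, n3, n4, n6}

{n1, n2, n3, n4, n6}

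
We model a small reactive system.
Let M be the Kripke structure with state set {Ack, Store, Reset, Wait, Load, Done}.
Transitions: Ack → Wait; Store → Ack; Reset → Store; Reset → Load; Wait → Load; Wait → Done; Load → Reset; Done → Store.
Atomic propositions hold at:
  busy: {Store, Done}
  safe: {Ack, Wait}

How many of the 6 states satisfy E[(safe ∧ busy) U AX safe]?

2

Sat(safe ∧ busy) = ∅
Sat(AX safe) = {s : every successor in {Ack, Wait}} = {Ack, Store}
E[(safe ∧ busy) U AX safe]: least fixpoint, start Z0 = Sat(AX safe) = {Ack, Store}, add states in Sat(safe ∧ busy) with some successor in Z. Already a fixed point.
Sat(E[(safe ∧ busy) U AX safe]) = {Ack, Store}
|Sat(E[(safe ∧ busy) U AX safe])| = |{Ack, Store}| = 2.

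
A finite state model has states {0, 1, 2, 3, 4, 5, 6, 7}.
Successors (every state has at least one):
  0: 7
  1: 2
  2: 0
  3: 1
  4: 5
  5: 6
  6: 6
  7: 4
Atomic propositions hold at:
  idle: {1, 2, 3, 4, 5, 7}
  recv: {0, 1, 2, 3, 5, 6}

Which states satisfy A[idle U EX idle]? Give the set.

{0, 1, 2, 3, 4, 7}

Sat(EX idle) = {s : some successor in {1, 2, 3, 4, 5, 7}} = {0, 1, 3, 4, 7}
A[idle U EX idle]: least fixpoint, start Z0 = Sat(EX idle) = {0, 1, 3, 4, 7}, add states in Sat(idle) with every successor in Z. Z1 = {0, 1, 2, 3, 4, 7}; fixed.
Sat(A[idle U EX idle]) = {0, 1, 2, 3, 4, 7}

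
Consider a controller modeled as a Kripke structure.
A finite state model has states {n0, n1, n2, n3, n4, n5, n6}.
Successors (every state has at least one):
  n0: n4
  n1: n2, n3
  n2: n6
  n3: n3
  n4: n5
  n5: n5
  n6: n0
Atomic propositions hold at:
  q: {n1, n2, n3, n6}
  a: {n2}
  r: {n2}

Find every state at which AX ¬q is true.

{n0, n4, n5, n6}

Sat(¬q) = {n0, n4, n5}
Sat(AX ¬q) = {s : every successor in {n0, n4, n5}} = {n0, n4, n5, n6}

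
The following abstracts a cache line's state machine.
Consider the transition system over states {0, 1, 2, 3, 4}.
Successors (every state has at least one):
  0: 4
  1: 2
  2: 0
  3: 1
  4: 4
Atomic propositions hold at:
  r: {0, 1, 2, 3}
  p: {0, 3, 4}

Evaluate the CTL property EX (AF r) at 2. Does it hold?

AF r: least fixpoint, start Z0 = {0, 1, 2, 3}, add states with every successor in Z. Already a fixed point.
Sat(AF r) = {0, 1, 2, 3}
Sat(EX (AF r)) = {s : some successor in {0, 1, 2, 3}} = {1, 2, 3}
2 ∈ Sat(EX (AF r)) = {1, 2, 3}, so the formula holds at 2.

Yes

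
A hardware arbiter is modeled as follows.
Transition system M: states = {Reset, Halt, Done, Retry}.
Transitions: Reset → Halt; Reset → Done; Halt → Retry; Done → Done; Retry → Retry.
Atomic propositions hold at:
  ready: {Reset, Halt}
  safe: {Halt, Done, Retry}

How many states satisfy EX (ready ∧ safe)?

Sat(ready ∧ safe) = {Halt}
Sat(EX (ready ∧ safe)) = {s : some successor in {Halt}} = {Reset}
|Sat(EX (ready ∧ safe))| = |{Reset}| = 1.

1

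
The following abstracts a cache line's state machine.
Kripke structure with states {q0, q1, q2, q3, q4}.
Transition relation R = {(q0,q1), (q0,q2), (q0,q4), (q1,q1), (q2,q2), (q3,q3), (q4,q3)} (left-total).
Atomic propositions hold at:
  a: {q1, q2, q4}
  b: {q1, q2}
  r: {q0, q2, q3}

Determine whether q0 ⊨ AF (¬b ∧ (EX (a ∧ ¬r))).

Sat(¬b) = {q0, q3, q4}
Sat(¬r) = {q1, q4}
Sat(a ∧ ¬r) = {q1, q4}
Sat(EX (a ∧ ¬r)) = {s : some successor in {q1, q4}} = {q0, q1}
Sat(¬b ∧ (EX (a ∧ ¬r))) = {q0}
AF (¬b ∧ (EX (a ∧ ¬r))): least fixpoint, start Z0 = {q0}, add states with every successor in Z. Already a fixed point.
Sat(AF (¬b ∧ (EX (a ∧ ¬r)))) = {q0}
q0 ∈ Sat(AF (¬b ∧ (EX (a ∧ ¬r)))) = {q0}, so the formula holds at q0.

Yes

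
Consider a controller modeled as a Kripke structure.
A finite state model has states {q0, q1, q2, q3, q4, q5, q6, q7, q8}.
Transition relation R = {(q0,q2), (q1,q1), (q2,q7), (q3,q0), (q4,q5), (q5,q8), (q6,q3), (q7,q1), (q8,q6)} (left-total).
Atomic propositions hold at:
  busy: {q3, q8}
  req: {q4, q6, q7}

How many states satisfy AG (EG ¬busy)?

Sat(¬busy) = {q0, q1, q2, q4, q5, q6, q7}
EG ¬busy: greatest fixpoint, start Z0 = {q0, q1, q2, q4, q5, q6, q7}, keep only states in Sat with some successor in Z. Z1 = {q0, q1, q2, q4, q7}; Z2 = {q0, q1, q2, q7}; fixed.
Sat(EG ¬busy) = {q0, q1, q2, q7}
AG (EG ¬busy): greatest fixpoint, start Z0 = {q0, q1, q2, q7}, keep only states in Sat with every successor in Z. Already a fixed point.
Sat(AG (EG ¬busy)) = {q0, q1, q2, q7}
|Sat(AG (EG ¬busy))| = |{q0, q1, q2, q7}| = 4.

4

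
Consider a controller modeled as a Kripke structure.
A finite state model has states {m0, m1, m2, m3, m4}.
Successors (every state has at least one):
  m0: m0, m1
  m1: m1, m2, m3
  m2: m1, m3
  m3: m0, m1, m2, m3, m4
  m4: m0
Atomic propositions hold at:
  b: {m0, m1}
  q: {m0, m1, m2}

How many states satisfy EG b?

EG b: greatest fixpoint, start Z0 = {m0, m1}, keep only states in Sat with some successor in Z. Already a fixed point.
Sat(EG b) = {m0, m1}
|Sat(EG b)| = |{m0, m1}| = 2.

2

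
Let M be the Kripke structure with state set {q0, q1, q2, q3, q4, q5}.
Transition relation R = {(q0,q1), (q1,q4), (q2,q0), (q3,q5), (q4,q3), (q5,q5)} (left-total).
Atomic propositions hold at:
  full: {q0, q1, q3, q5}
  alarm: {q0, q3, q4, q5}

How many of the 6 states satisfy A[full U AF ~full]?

Sat(~full) = {q2, q4}
AF ~full: least fixpoint, start Z0 = {q2, q4}, add states with every successor in Z. Z1 = {q1, q2, q4}; Z2 = {q0, q1, q2, q4}; fixed.
Sat(AF ~full) = {q0, q1, q2, q4}
A[full U AF ~full]: least fixpoint, start Z0 = Sat(AF ~full) = {q0, q1, q2, q4}, add states in Sat(full) with every successor in Z. Already a fixed point.
Sat(A[full U AF ~full]) = {q0, q1, q2, q4}
|Sat(A[full U AF ~full])| = |{q0, q1, q2, q4}| = 4.

4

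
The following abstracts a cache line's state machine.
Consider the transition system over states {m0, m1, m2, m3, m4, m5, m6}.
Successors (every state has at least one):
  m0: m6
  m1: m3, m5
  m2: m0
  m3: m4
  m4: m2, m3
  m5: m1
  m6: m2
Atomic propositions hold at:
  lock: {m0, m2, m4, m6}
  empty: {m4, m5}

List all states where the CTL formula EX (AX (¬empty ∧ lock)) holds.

Sat(¬empty) = {m0, m1, m2, m3, m6}
Sat(¬empty ∧ lock) = {m0, m2, m6}
Sat(AX (¬empty ∧ lock)) = {s : every successor in {m0, m2, m6}} = {m0, m2, m6}
Sat(EX (AX (¬empty ∧ lock))) = {s : some successor in {m0, m2, m6}} = {m0, m2, m4, m6}

{m0, m2, m4, m6}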